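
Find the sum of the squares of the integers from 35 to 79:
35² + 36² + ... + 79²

Use ∑_{k=1}^{n} k² = n(n+1)(2n+1)/6, then subtract the first 34 terms.
∑_{k=1}^{79} k² = 79×80×159/6 = 167480
∑_{k=1}^{34} k² = 34×35×69/6 = 13685
∑_{k=35}^{79} k² = 167480 - 13685 = 153795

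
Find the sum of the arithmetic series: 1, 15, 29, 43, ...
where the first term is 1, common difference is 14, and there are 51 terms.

Sₙ = n/2 × (first + last)
Last term = a + (n-1)d = 1 + (51-1)×14 = 701
S_51 = 51/2 × (1 + 701)
S_51 = 51/2 × 702 = 17901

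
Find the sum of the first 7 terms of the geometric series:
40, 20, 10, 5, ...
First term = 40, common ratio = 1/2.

Sₙ = a(1 - rⁿ) / (1 - r)
S_7 = 40(1 - (1/2)^7) / (1 - (1/2))
S_7 = 40(1 - (1/128)) / (1/2)
S_7 = 635/8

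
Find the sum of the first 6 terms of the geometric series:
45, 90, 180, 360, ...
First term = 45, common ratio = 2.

Sₙ = a(1 - rⁿ) / (1 - r)
S_6 = 45(1 - 2^6) / (1 - 2)
S_6 = 45(1 - 64) / (-1)
S_6 = 2835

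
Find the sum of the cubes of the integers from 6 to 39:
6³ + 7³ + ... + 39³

Use ∑_{k=1}^{n} k³ = [n(n+1)/2]², then subtract the first 5 terms.
∑_{k=1}^{39} k³ = [39×40/2]² = 780² = 608400
∑_{k=1}^{5} k³ = [5×6/2]² = 15² = 225
∑_{k=6}^{39} k³ = 608400 - 225 = 608175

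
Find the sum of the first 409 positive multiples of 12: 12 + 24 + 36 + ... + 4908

Factor out 12: = 12(1 + 2 + ... + 409) = 12 × n(n+1)/2
= 12 × 409×410/2
= 12 × 83845
= 1006140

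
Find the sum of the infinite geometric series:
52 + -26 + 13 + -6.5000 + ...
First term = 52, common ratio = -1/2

For |r| < 1, S = a / (1 - r)
S = 52 / (1 - (-1/2))
S = 52 / (3/2)
S = 104/3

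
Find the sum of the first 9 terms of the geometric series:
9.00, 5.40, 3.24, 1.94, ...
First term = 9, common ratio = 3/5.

Sₙ = a(1 - rⁿ) / (1 - r)
S_9 = 9(1 - (3/5)^9) / (1 - (3/5))
S_9 = 9(1 - (19683/1953125)) / (2/5)
S_9 = 8700489/390625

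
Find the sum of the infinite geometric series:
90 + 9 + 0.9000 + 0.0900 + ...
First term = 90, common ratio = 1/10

For |r| < 1, S = a / (1 - r)
S = 90 / (1 - (1/10))
S = 90 / (9/10)
S = 100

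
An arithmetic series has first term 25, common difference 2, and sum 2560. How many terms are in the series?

Using S = n/2 × [2a + (n-1)d]
2560 = n/2 × [2(25) + (n-1)(2)]
2560 = n/2 × [50 + 2n - 2]
5120 = n × [48 + 2n]
2n² + (48)n - 5120 = 0
Discriminant: Δ = (48)² - 4(2)(-5120) = 2304 + 40960 = 43264
√Δ = 208
n = [-(48) + √Δ] / (2·2) = (-48 + 208) / 4 = 160 / 4 = 40
(The negative root is discarded since n must be a positive integer.)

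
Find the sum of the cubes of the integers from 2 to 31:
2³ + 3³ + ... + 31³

Use ∑_{k=1}^{n} k³ = [n(n+1)/2]², then subtract the first 1 terms.
∑_{k=1}^{31} k³ = [31×32/2]² = 496² = 246016
∑_{k=1}^{1} k³ = [1×2/2]² = 1² = 1
∑_{k=2}^{31} k³ = 246016 - 1 = 246015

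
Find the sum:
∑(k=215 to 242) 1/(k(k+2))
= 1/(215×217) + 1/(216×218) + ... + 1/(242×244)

Partial fractions: 1/(k(k+2)) = (1/2)[1/k - 1/(k+2)]
Telescoping leaves the first two and last two terms:
= (1/2)[1/215 + 1/216 - 1/243 - 1/244]
= 27209/50991120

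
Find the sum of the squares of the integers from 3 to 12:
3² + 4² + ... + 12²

Use ∑_{k=1}^{n} k² = n(n+1)(2n+1)/6, then subtract the first 2 terms.
∑_{k=1}^{12} k² = 12×13×25/6 = 650
∑_{k=1}^{2} k² = 2×3×5/6 = 5
∑_{k=3}^{12} k² = 650 - 5 = 645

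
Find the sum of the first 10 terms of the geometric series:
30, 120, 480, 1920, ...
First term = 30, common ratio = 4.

Sₙ = a(1 - rⁿ) / (1 - r)
S_10 = 30(1 - 4^10) / (1 - 4)
S_10 = 30(1 - 1048576) / (-3)
S_10 = 10485750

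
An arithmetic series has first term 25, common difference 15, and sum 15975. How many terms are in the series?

Using S = n/2 × [2a + (n-1)d]
15975 = n/2 × [2(25) + (n-1)(15)]
15975 = n/2 × [50 + 15n - 15]
31950 = n × [35 + 15n]
15n² + (35)n - 31950 = 0
Discriminant: Δ = (35)² - 4(15)(-31950) = 1225 + 1917000 = 1918225
√Δ = 1385
n = [-(35) + √Δ] / (2·15) = (-35 + 1385) / 30 = 1350 / 30 = 45
(The negative root is discarded since n must be a positive integer.)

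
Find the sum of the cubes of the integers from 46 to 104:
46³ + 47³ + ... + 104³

Use ∑_{k=1}^{n} k³ = [n(n+1)/2]², then subtract the first 45 terms.
∑_{k=1}^{104} k³ = [104×105/2]² = 5460² = 29811600
∑_{k=1}^{45} k³ = [45×46/2]² = 1035² = 1071225
∑_{k=46}^{104} k³ = 29811600 - 1071225 = 28740375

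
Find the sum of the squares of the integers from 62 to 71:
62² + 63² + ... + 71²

Use ∑_{k=1}^{n} k² = n(n+1)(2n+1)/6, then subtract the first 61 terms.
∑_{k=1}^{71} k² = 71×72×143/6 = 121836
∑_{k=1}^{61} k² = 61×62×123/6 = 77531
∑_{k=62}^{71} k² = 121836 - 77531 = 44305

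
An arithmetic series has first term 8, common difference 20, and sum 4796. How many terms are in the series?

Using S = n/2 × [2a + (n-1)d]
4796 = n/2 × [2(8) + (n-1)(20)]
4796 = n/2 × [16 + 20n - 20]
9592 = n × [-4 + 20n]
20n² + (-4)n - 9592 = 0
Discriminant: Δ = (-4)² - 4(20)(-9592) = 16 + 767360 = 767376
√Δ = 876
n = [-(-4) + √Δ] / (2·20) = (4 + 876) / 40 = 880 / 40 = 22
(The negative root is discarded since n must be a positive integer.)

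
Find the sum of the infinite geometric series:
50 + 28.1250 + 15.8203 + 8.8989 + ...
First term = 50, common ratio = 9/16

For |r| < 1, S = a / (1 - r)
S = 50 / (1 - (9/16))
S = 50 / (7/16)
S = 800/7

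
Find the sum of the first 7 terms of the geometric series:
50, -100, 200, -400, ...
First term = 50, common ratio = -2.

Sₙ = a(1 - rⁿ) / (1 - r)
S_7 = 50(1 - (-2)^7) / (1 - (-2))
S_7 = 50(1 - (-128)) / (3)
S_7 = 2150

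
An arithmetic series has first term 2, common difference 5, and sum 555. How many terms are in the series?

Using S = n/2 × [2a + (n-1)d]
555 = n/2 × [2(2) + (n-1)(5)]
555 = n/2 × [4 + 5n - 5]
1110 = n × [-1 + 5n]
5n² + (-1)n - 1110 = 0
Discriminant: Δ = (-1)² - 4(5)(-1110) = 1 + 22200 = 22201
√Δ = 149
n = [-(-1) + √Δ] / (2·5) = (1 + 149) / 10 = 150 / 10 = 15
(The negative root is discarded since n must be a positive integer.)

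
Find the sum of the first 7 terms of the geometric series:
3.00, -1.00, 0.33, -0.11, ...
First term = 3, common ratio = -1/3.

Sₙ = a(1 - rⁿ) / (1 - r)
S_7 = 3(1 - (-1/3)^7) / (1 - (-1/3))
S_7 = 3(1 - (-1/2187)) / (4/3)
S_7 = 547/243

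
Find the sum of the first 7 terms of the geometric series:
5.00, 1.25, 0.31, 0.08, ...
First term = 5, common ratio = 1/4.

Sₙ = a(1 - rⁿ) / (1 - r)
S_7 = 5(1 - (1/4)^7) / (1 - (1/4))
S_7 = 5(1 - (1/16384)) / (3/4)
S_7 = 27305/4096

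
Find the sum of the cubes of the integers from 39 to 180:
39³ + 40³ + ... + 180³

Use ∑_{k=1}^{n} k³ = [n(n+1)/2]², then subtract the first 38 terms.
∑_{k=1}^{180} k³ = [180×181/2]² = 16290² = 265364100
∑_{k=1}^{38} k³ = [38×39/2]² = 741² = 549081
∑_{k=39}^{180} k³ = 265364100 - 549081 = 264815019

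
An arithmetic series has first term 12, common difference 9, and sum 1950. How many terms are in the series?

Using S = n/2 × [2a + (n-1)d]
1950 = n/2 × [2(12) + (n-1)(9)]
1950 = n/2 × [24 + 9n - 9]
3900 = n × [15 + 9n]
9n² + (15)n - 3900 = 0
Discriminant: Δ = (15)² - 4(9)(-3900) = 225 + 140400 = 140625
√Δ = 375
n = [-(15) + √Δ] / (2·9) = (-15 + 375) / 18 = 360 / 18 = 20
(The negative root is discarded since n must be a positive integer.)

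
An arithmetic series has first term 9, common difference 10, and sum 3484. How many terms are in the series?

Using S = n/2 × [2a + (n-1)d]
3484 = n/2 × [2(9) + (n-1)(10)]
3484 = n/2 × [18 + 10n - 10]
6968 = n × [8 + 10n]
10n² + (8)n - 6968 = 0
Discriminant: Δ = (8)² - 4(10)(-6968) = 64 + 278720 = 278784
√Δ = 528
n = [-(8) + √Δ] / (2·10) = (-8 + 528) / 20 = 520 / 20 = 26
(The negative root is discarded since n must be a positive integer.)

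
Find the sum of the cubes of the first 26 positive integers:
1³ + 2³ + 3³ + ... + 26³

Formula: ∑k³ = [n(n+1)/2]²
= [26×27/2]²
= 351²
= 123201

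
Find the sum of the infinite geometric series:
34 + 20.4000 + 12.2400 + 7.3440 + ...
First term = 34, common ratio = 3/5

For |r| < 1, S = a / (1 - r)
S = 34 / (1 - (3/5))
S = 34 / (2/5)
S = 85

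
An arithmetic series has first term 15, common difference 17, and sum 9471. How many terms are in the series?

Using S = n/2 × [2a + (n-1)d]
9471 = n/2 × [2(15) + (n-1)(17)]
9471 = n/2 × [30 + 17n - 17]
18942 = n × [13 + 17n]
17n² + (13)n - 18942 = 0
Discriminant: Δ = (13)² - 4(17)(-18942) = 169 + 1288056 = 1288225
√Δ = 1135
n = [-(13) + √Δ] / (2·17) = (-13 + 1135) / 34 = 1122 / 34 = 33
(The negative root is discarded since n must be a positive integer.)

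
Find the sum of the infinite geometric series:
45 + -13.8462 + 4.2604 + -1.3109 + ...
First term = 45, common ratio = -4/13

For |r| < 1, S = a / (1 - r)
S = 45 / (1 - (-4/13))
S = 45 / (17/13)
S = 585/17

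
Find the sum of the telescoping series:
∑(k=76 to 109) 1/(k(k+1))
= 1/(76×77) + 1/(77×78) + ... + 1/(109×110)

Partial fractions: 1/(k(k+1)) = 1/k - 1/(k+1)
The series telescopes:
= (1/76 - 1/77) + (1/77 - 1/78) + ... + (1/109 - 1/110)
= 1/76 - 1/110
= 17/4180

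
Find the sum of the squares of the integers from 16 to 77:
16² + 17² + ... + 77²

Use ∑_{k=1}^{n} k² = n(n+1)(2n+1)/6, then subtract the first 15 terms.
∑_{k=1}^{77} k² = 77×78×155/6 = 155155
∑_{k=1}^{15} k² = 15×16×31/6 = 1240
∑_{k=16}^{77} k² = 155155 - 1240 = 153915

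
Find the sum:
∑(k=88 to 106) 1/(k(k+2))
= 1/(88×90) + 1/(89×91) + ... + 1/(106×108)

Partial fractions: 1/(k(k+2)) = (1/2)[1/k - 1/(k+2)]
Telescoping leaves the first two and last two terms:
= (1/2)[1/88 + 1/89 - 1/107 - 1/108]
= 90383/45253296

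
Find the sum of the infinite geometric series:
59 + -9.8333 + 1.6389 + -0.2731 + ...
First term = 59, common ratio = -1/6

For |r| < 1, S = a / (1 - r)
S = 59 / (1 - (-1/6))
S = 59 / (7/6)
S = 354/7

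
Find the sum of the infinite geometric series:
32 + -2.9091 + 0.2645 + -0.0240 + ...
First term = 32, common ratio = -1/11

For |r| < 1, S = a / (1 - r)
S = 32 / (1 - (-1/11))
S = 32 / (12/11)
S = 88/3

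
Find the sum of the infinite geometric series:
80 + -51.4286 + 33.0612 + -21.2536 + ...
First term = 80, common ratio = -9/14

For |r| < 1, S = a / (1 - r)
S = 80 / (1 - (-9/14))
S = 80 / (23/14)
S = 1120/23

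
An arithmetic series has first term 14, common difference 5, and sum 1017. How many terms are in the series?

Using S = n/2 × [2a + (n-1)d]
1017 = n/2 × [2(14) + (n-1)(5)]
1017 = n/2 × [28 + 5n - 5]
2034 = n × [23 + 5n]
5n² + (23)n - 2034 = 0
Discriminant: Δ = (23)² - 4(5)(-2034) = 529 + 40680 = 41209
√Δ = 203
n = [-(23) + √Δ] / (2·5) = (-23 + 203) / 10 = 180 / 10 = 18
(The negative root is discarded since n must be a positive integer.)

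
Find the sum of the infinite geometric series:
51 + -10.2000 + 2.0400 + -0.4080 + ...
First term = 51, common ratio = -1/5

For |r| < 1, S = a / (1 - r)
S = 51 / (1 - (-1/5))
S = 51 / (6/5)
S = 85/2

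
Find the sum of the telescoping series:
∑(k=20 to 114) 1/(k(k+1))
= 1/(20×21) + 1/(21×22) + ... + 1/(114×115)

Partial fractions: 1/(k(k+1)) = 1/k - 1/(k+1)
The series telescopes:
= (1/20 - 1/21) + (1/21 - 1/22) + ... + (1/114 - 1/115)
= 1/20 - 1/115
= 19/460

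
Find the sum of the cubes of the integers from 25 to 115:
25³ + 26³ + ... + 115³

Use ∑_{k=1}^{n} k³ = [n(n+1)/2]², then subtract the first 24 terms.
∑_{k=1}^{115} k³ = [115×116/2]² = 6670² = 44488900
∑_{k=1}^{24} k³ = [24×25/2]² = 300² = 90000
∑_{k=25}^{115} k³ = 44488900 - 90000 = 44398900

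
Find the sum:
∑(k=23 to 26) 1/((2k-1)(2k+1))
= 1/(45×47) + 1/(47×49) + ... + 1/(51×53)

Partial fractions: 1/((2k-1)(2k+1)) = (1/2)[1/(2k-1) - 1/(2k+1)]
The series telescopes:
= (1/2)[1/45 - 1/53]
= 4/2385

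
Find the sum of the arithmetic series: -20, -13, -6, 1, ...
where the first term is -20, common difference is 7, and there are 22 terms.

Sₙ = n/2 × (first + last)
Last term = a + (n-1)d = -20 + (22-1)×7 = 127
S_22 = 22/2 × (-20 + 127)
S_22 = 22/2 × 107 = 1177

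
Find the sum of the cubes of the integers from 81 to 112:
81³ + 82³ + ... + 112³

Use ∑_{k=1}^{n} k³ = [n(n+1)/2]², then subtract the first 80 terms.
∑_{k=1}^{112} k³ = [112×113/2]² = 6328² = 40043584
∑_{k=1}^{80} k³ = [80×81/2]² = 3240² = 10497600
∑_{k=81}^{112} k³ = 40043584 - 10497600 = 29545984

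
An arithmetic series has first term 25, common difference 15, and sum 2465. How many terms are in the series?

Using S = n/2 × [2a + (n-1)d]
2465 = n/2 × [2(25) + (n-1)(15)]
2465 = n/2 × [50 + 15n - 15]
4930 = n × [35 + 15n]
15n² + (35)n - 4930 = 0
Discriminant: Δ = (35)² - 4(15)(-4930) = 1225 + 295800 = 297025
√Δ = 545
n = [-(35) + √Δ] / (2·15) = (-35 + 545) / 30 = 510 / 30 = 17
(The negative root is discarded since n must be a positive integer.)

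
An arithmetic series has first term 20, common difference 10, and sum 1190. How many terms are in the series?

Using S = n/2 × [2a + (n-1)d]
1190 = n/2 × [2(20) + (n-1)(10)]
1190 = n/2 × [40 + 10n - 10]
2380 = n × [30 + 10n]
10n² + (30)n - 2380 = 0
Discriminant: Δ = (30)² - 4(10)(-2380) = 900 + 95200 = 96100
√Δ = 310
n = [-(30) + √Δ] / (2·10) = (-30 + 310) / 20 = 280 / 20 = 14
(The negative root is discarded since n must be a positive integer.)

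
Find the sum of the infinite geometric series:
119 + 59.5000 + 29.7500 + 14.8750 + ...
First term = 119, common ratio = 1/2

For |r| < 1, S = a / (1 - r)
S = 119 / (1 - (1/2))
S = 119 / (1/2)
S = 238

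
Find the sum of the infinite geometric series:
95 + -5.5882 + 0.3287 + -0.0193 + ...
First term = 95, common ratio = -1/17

For |r| < 1, S = a / (1 - r)
S = 95 / (1 - (-1/17))
S = 95 / (18/17)
S = 1615/18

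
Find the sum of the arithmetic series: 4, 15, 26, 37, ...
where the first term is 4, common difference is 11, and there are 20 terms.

Sₙ = n/2 × (first + last)
Last term = a + (n-1)d = 4 + (20-1)×11 = 213
S_20 = 20/2 × (4 + 213)
S_20 = 20/2 × 217 = 2170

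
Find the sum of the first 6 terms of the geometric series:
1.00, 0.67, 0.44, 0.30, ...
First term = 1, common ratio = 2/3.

Sₙ = a(1 - rⁿ) / (1 - r)
S_6 = 1(1 - (2/3)^6) / (1 - (2/3))
S_6 = 1(1 - (64/729)) / (1/3)
S_6 = 665/243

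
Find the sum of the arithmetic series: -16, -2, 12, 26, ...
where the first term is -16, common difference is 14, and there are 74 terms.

Sₙ = n/2 × (first + last)
Last term = a + (n-1)d = -16 + (74-1)×14 = 1006
S_74 = 74/2 × (-16 + 1006)
S_74 = 74/2 × 990 = 36630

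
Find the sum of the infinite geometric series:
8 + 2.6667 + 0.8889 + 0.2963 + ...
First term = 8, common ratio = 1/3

For |r| < 1, S = a / (1 - r)
S = 8 / (1 - (1/3))
S = 8 / (2/3)
S = 12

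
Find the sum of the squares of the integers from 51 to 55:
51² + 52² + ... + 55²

Use ∑_{k=1}^{n} k² = n(n+1)(2n+1)/6, then subtract the first 50 terms.
∑_{k=1}^{55} k² = 55×56×111/6 = 56980
∑_{k=1}^{50} k² = 50×51×101/6 = 42925
∑_{k=51}^{55} k² = 56980 - 42925 = 14055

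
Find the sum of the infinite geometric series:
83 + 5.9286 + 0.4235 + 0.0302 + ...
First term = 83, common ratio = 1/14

For |r| < 1, S = a / (1 - r)
S = 83 / (1 - (1/14))
S = 83 / (13/14)
S = 1162/13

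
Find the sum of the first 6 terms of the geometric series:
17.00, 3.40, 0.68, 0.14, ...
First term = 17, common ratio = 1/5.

Sₙ = a(1 - rⁿ) / (1 - r)
S_6 = 17(1 - (1/5)^6) / (1 - (1/5))
S_6 = 17(1 - (1/15625)) / (4/5)
S_6 = 66402/3125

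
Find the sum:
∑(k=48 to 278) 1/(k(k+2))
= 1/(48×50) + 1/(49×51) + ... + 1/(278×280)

Partial fractions: 1/(k(k+2)) = (1/2)[1/k - 1/(k+2)]
Telescoping leaves the first two and last two terms:
= (1/2)[1/48 + 1/49 - 1/279 - 1/280]
= 37279/2187360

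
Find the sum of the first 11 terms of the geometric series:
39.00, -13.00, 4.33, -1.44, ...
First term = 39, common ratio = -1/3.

Sₙ = a(1 - rⁿ) / (1 - r)
S_11 = 39(1 - (-1/3)^11) / (1 - (-1/3))
S_11 = 39(1 - (-1/177147)) / (4/3)
S_11 = 575731/19683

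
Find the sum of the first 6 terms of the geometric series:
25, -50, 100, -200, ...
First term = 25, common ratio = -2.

Sₙ = a(1 - rⁿ) / (1 - r)
S_6 = 25(1 - (-2)^6) / (1 - (-2))
S_6 = 25(1 - 64) / (3)
S_6 = -525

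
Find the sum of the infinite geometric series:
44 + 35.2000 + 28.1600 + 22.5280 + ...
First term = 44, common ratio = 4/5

For |r| < 1, S = a / (1 - r)
S = 44 / (1 - (4/5))
S = 44 / (1/5)
S = 220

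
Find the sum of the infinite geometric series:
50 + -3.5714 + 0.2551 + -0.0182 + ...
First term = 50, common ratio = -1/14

For |r| < 1, S = a / (1 - r)
S = 50 / (1 - (-1/14))
S = 50 / (15/14)
S = 140/3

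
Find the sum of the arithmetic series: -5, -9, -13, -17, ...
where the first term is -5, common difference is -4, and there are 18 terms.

Sₙ = n/2 × (first + last)
Last term = a + (n-1)d = -5 + (18-1)×(-4) = -73
S_18 = 18/2 × (-5 + (-73))
S_18 = 18/2 × (-78) = -702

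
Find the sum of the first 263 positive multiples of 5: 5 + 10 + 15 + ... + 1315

Factor out 5: = 5(1 + 2 + ... + 263) = 5 × n(n+1)/2
= 5 × 263×264/2
= 5 × 34716
= 173580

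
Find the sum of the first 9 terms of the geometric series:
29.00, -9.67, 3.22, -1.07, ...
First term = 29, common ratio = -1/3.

Sₙ = a(1 - rⁿ) / (1 - r)
S_9 = 29(1 - (-1/3)^9) / (1 - (-1/3))
S_9 = 29(1 - (-1/19683)) / (4/3)
S_9 = 142709/6561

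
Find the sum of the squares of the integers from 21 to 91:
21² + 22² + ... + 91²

Use ∑_{k=1}^{n} k² = n(n+1)(2n+1)/6, then subtract the first 20 terms.
∑_{k=1}^{91} k² = 91×92×183/6 = 255346
∑_{k=1}^{20} k² = 20×21×41/6 = 2870
∑_{k=21}^{91} k² = 255346 - 2870 = 252476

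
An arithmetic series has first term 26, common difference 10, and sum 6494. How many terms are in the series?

Using S = n/2 × [2a + (n-1)d]
6494 = n/2 × [2(26) + (n-1)(10)]
6494 = n/2 × [52 + 10n - 10]
12988 = n × [42 + 10n]
10n² + (42)n - 12988 = 0
Discriminant: Δ = (42)² - 4(10)(-12988) = 1764 + 519520 = 521284
√Δ = 722
n = [-(42) + √Δ] / (2·10) = (-42 + 722) / 20 = 680 / 20 = 34
(The negative root is discarded since n must be a positive integer.)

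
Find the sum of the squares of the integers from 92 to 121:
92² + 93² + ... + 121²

Use ∑_{k=1}^{n} k² = n(n+1)(2n+1)/6, then subtract the first 91 terms.
∑_{k=1}^{121} k² = 121×122×243/6 = 597861
∑_{k=1}^{91} k² = 91×92×183/6 = 255346
∑_{k=92}^{121} k² = 597861 - 255346 = 342515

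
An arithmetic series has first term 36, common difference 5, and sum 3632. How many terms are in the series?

Using S = n/2 × [2a + (n-1)d]
3632 = n/2 × [2(36) + (n-1)(5)]
3632 = n/2 × [72 + 5n - 5]
7264 = n × [67 + 5n]
5n² + (67)n - 7264 = 0
Discriminant: Δ = (67)² - 4(5)(-7264) = 4489 + 145280 = 149769
√Δ = 387
n = [-(67) + √Δ] / (2·5) = (-67 + 387) / 10 = 320 / 10 = 32
(The negative root is discarded since n must be a positive integer.)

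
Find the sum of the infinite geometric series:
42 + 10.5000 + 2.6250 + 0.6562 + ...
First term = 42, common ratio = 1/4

For |r| < 1, S = a / (1 - r)
S = 42 / (1 - (1/4))
S = 42 / (3/4)
S = 56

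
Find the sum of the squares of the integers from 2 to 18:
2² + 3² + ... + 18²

Use ∑_{k=1}^{n} k² = n(n+1)(2n+1)/6, then subtract the first 1 terms.
∑_{k=1}^{18} k² = 18×19×37/6 = 2109
∑_{k=1}^{1} k² = 1×2×3/6 = 1
∑_{k=2}^{18} k² = 2109 - 1 = 2108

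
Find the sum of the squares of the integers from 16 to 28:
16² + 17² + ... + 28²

Use ∑_{k=1}^{n} k² = n(n+1)(2n+1)/6, then subtract the first 15 terms.
∑_{k=1}^{28} k² = 28×29×57/6 = 7714
∑_{k=1}^{15} k² = 15×16×31/6 = 1240
∑_{k=16}^{28} k² = 7714 - 1240 = 6474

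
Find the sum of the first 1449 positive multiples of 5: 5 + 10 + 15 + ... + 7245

Factor out 5: = 5(1 + 2 + ... + 1449) = 5 × n(n+1)/2
= 5 × 1449×1450/2
= 5 × 1050525
= 5252625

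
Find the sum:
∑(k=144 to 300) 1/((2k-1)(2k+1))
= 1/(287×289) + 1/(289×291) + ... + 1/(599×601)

Partial fractions: 1/((2k-1)(2k+1)) = (1/2)[1/(2k-1) - 1/(2k+1)]
The series telescopes:
= (1/2)[1/287 - 1/601]
= 157/172487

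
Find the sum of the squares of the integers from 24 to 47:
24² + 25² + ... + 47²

Use ∑_{k=1}^{n} k² = n(n+1)(2n+1)/6, then subtract the first 23 terms.
∑_{k=1}^{47} k² = 47×48×95/6 = 35720
∑_{k=1}^{23} k² = 23×24×47/6 = 4324
∑_{k=24}^{47} k² = 35720 - 4324 = 31396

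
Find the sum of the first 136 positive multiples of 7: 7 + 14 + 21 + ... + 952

Factor out 7: = 7(1 + 2 + ... + 136) = 7 × n(n+1)/2
= 7 × 136×137/2
= 7 × 9316
= 65212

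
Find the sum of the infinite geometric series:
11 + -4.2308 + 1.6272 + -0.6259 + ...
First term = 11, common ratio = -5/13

For |r| < 1, S = a / (1 - r)
S = 11 / (1 - (-5/13))
S = 11 / (18/13)
S = 143/18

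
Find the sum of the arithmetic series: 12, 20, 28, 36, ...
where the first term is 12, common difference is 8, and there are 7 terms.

Sₙ = n/2 × (first + last)
Last term = a + (n-1)d = 12 + (7-1)×8 = 60
S_7 = 7/2 × (12 + 60)
S_7 = 7/2 × 72 = 252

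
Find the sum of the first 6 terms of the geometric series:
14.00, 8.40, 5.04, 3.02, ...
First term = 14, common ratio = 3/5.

Sₙ = a(1 - rⁿ) / (1 - r)
S_6 = 14(1 - (3/5)^6) / (1 - (3/5))
S_6 = 14(1 - (729/15625)) / (2/5)
S_6 = 104272/3125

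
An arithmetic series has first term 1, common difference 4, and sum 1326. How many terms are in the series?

Using S = n/2 × [2a + (n-1)d]
1326 = n/2 × [2(1) + (n-1)(4)]
1326 = n/2 × [2 + 4n - 4]
2652 = n × [-2 + 4n]
4n² + (-2)n - 2652 = 0
Discriminant: Δ = (-2)² - 4(4)(-2652) = 4 + 42432 = 42436
√Δ = 206
n = [-(-2) + √Δ] / (2·4) = (2 + 206) / 8 = 208 / 8 = 26
(The negative root is discarded since n must be a positive integer.)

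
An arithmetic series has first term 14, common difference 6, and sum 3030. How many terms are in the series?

Using S = n/2 × [2a + (n-1)d]
3030 = n/2 × [2(14) + (n-1)(6)]
3030 = n/2 × [28 + 6n - 6]
6060 = n × [22 + 6n]
6n² + (22)n - 6060 = 0
Discriminant: Δ = (22)² - 4(6)(-6060) = 484 + 145440 = 145924
√Δ = 382
n = [-(22) + √Δ] / (2·6) = (-22 + 382) / 12 = 360 / 12 = 30
(The negative root is discarded since n must be a positive integer.)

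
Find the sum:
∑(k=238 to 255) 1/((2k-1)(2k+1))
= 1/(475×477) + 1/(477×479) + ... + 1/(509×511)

Partial fractions: 1/((2k-1)(2k+1)) = (1/2)[1/(2k-1) - 1/(2k+1)]
The series telescopes:
= (1/2)[1/475 - 1/511]
= 18/242725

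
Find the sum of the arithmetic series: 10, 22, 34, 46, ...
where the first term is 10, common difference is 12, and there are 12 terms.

Sₙ = n/2 × (first + last)
Last term = a + (n-1)d = 10 + (12-1)×12 = 142
S_12 = 12/2 × (10 + 142)
S_12 = 12/2 × 152 = 912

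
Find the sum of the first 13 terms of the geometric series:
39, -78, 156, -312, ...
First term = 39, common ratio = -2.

Sₙ = a(1 - rⁿ) / (1 - r)
S_13 = 39(1 - (-2)^13) / (1 - (-2))
S_13 = 39(1 - (-8192)) / (3)
S_13 = 106509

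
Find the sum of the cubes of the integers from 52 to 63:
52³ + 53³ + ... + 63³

Use ∑_{k=1}^{n} k³ = [n(n+1)/2]², then subtract the first 51 terms.
∑_{k=1}^{63} k³ = [63×64/2]² = 2016² = 4064256
∑_{k=1}^{51} k³ = [51×52/2]² = 1326² = 1758276
∑_{k=52}^{63} k³ = 4064256 - 1758276 = 2305980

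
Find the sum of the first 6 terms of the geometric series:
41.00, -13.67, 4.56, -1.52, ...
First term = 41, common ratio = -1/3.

Sₙ = a(1 - rⁿ) / (1 - r)
S_6 = 41(1 - (-1/3)^6) / (1 - (-1/3))
S_6 = 41(1 - (1/729)) / (4/3)
S_6 = 7462/243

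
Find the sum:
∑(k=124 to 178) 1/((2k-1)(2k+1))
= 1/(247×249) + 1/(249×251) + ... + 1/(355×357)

Partial fractions: 1/((2k-1)(2k+1)) = (1/2)[1/(2k-1) - 1/(2k+1)]
The series telescopes:
= (1/2)[1/247 - 1/357]
= 55/88179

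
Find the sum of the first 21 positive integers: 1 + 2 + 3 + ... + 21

Formula: ∑k = n(n+1)/2
= 21×22/2
= 462/2
= 231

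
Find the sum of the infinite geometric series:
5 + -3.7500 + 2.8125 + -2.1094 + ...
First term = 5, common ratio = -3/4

For |r| < 1, S = a / (1 - r)
S = 5 / (1 - (-3/4))
S = 5 / (7/4)
S = 20/7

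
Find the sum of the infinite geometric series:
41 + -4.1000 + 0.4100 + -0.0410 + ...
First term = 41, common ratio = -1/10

For |r| < 1, S = a / (1 - r)
S = 41 / (1 - (-1/10))
S = 41 / (11/10)
S = 410/11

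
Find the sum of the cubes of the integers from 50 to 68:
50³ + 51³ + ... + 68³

Use ∑_{k=1}^{n} k³ = [n(n+1)/2]², then subtract the first 49 terms.
∑_{k=1}^{68} k³ = [68×69/2]² = 2346² = 5503716
∑_{k=1}^{49} k³ = [49×50/2]² = 1225² = 1500625
∑_{k=50}^{68} k³ = 5503716 - 1500625 = 4003091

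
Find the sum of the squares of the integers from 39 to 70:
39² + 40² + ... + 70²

Use ∑_{k=1}^{n} k² = n(n+1)(2n+1)/6, then subtract the first 38 terms.
∑_{k=1}^{70} k² = 70×71×141/6 = 116795
∑_{k=1}^{38} k² = 38×39×77/6 = 19019
∑_{k=39}^{70} k² = 116795 - 19019 = 97776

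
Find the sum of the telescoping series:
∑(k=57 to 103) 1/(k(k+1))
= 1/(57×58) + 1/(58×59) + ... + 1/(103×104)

Partial fractions: 1/(k(k+1)) = 1/k - 1/(k+1)
The series telescopes:
= (1/57 - 1/58) + (1/58 - 1/59) + ... + (1/103 - 1/104)
= 1/57 - 1/104
= 47/5928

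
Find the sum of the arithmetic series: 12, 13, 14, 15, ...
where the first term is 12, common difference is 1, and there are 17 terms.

Sₙ = n/2 × (first + last)
Last term = a + (n-1)d = 12 + (17-1)×1 = 28
S_17 = 17/2 × (12 + 28)
S_17 = 17/2 × 40 = 340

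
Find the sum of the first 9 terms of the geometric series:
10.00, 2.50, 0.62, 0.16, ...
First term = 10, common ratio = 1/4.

Sₙ = a(1 - rⁿ) / (1 - r)
S_9 = 10(1 - (1/4)^9) / (1 - (1/4))
S_9 = 10(1 - (1/262144)) / (3/4)
S_9 = 436905/32768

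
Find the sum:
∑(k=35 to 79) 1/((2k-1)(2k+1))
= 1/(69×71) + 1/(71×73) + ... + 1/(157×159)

Partial fractions: 1/((2k-1)(2k+1)) = (1/2)[1/(2k-1) - 1/(2k+1)]
The series telescopes:
= (1/2)[1/69 - 1/159]
= 5/1219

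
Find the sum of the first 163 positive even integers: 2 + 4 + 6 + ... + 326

Sum of first n even numbers = n(n+1)
= 163×164
= 26732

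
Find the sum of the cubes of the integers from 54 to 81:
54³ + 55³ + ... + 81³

Use ∑_{k=1}^{n} k³ = [n(n+1)/2]², then subtract the first 53 terms.
∑_{k=1}^{81} k³ = [81×82/2]² = 3321² = 11029041
∑_{k=1}^{53} k³ = [53×54/2]² = 1431² = 2047761
∑_{k=54}^{81} k³ = 11029041 - 2047761 = 8981280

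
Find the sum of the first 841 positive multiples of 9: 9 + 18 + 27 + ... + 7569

Factor out 9: = 9(1 + 2 + ... + 841) = 9 × n(n+1)/2
= 9 × 841×842/2
= 9 × 354061
= 3186549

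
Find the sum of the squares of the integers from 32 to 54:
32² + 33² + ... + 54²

Use ∑_{k=1}^{n} k² = n(n+1)(2n+1)/6, then subtract the first 31 terms.
∑_{k=1}^{54} k² = 54×55×109/6 = 53955
∑_{k=1}^{31} k² = 31×32×63/6 = 10416
∑_{k=32}^{54} k² = 53955 - 10416 = 43539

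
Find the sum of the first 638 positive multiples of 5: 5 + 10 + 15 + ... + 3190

Factor out 5: = 5(1 + 2 + ... + 638) = 5 × n(n+1)/2
= 5 × 638×639/2
= 5 × 203841
= 1019205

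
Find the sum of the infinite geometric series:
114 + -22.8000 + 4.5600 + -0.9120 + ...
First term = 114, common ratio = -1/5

For |r| < 1, S = a / (1 - r)
S = 114 / (1 - (-1/5))
S = 114 / (6/5)
S = 95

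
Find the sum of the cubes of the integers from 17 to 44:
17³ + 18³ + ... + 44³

Use ∑_{k=1}^{n} k³ = [n(n+1)/2]², then subtract the first 16 terms.
∑_{k=1}^{44} k³ = [44×45/2]² = 990² = 980100
∑_{k=1}^{16} k³ = [16×17/2]² = 136² = 18496
∑_{k=17}^{44} k³ = 980100 - 18496 = 961604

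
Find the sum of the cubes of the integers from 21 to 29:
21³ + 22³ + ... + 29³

Use ∑_{k=1}^{n} k³ = [n(n+1)/2]², then subtract the first 20 terms.
∑_{k=1}^{29} k³ = [29×30/2]² = 435² = 189225
∑_{k=1}^{20} k³ = [20×21/2]² = 210² = 44100
∑_{k=21}^{29} k³ = 189225 - 44100 = 145125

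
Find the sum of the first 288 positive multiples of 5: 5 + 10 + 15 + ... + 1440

Factor out 5: = 5(1 + 2 + ... + 288) = 5 × n(n+1)/2
= 5 × 288×289/2
= 5 × 41616
= 208080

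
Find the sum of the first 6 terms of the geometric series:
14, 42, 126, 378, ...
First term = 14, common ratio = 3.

Sₙ = a(1 - rⁿ) / (1 - r)
S_6 = 14(1 - 3^6) / (1 - 3)
S_6 = 14(1 - 729) / (-2)
S_6 = 5096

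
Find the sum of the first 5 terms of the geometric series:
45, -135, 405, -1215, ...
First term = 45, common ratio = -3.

Sₙ = a(1 - rⁿ) / (1 - r)
S_5 = 45(1 - (-3)^5) / (1 - (-3))
S_5 = 45(1 - (-243)) / (4)
S_5 = 2745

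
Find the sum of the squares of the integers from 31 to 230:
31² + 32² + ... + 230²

Use ∑_{k=1}^{n} k² = n(n+1)(2n+1)/6, then subtract the first 30 terms.
∑_{k=1}^{230} k² = 230×231×461/6 = 4082155
∑_{k=1}^{30} k² = 30×31×61/6 = 9455
∑_{k=31}^{230} k² = 4082155 - 9455 = 4072700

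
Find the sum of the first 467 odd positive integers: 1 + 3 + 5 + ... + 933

Sum of first n odd numbers = n²
= 467²
= 218089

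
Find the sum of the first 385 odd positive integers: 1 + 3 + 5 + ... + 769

Sum of first n odd numbers = n²
= 385²
= 148225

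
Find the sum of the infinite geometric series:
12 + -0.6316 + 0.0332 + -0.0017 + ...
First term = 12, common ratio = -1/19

For |r| < 1, S = a / (1 - r)
S = 12 / (1 - (-1/19))
S = 12 / (20/19)
S = 57/5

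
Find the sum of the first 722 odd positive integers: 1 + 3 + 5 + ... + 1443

Sum of first n odd numbers = n²
= 722²
= 521284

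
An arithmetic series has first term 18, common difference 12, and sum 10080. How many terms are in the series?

Using S = n/2 × [2a + (n-1)d]
10080 = n/2 × [2(18) + (n-1)(12)]
10080 = n/2 × [36 + 12n - 12]
20160 = n × [24 + 12n]
12n² + (24)n - 20160 = 0
Discriminant: Δ = (24)² - 4(12)(-20160) = 576 + 967680 = 968256
√Δ = 984
n = [-(24) + √Δ] / (2·12) = (-24 + 984) / 24 = 960 / 24 = 40
(The negative root is discarded since n must be a positive integer.)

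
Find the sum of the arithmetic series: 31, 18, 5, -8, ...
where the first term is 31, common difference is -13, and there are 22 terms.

Sₙ = n/2 × (first + last)
Last term = a + (n-1)d = 31 + (22-1)×(-13) = -242
S_22 = 22/2 × (31 + (-242))
S_22 = 22/2 × (-211) = -2321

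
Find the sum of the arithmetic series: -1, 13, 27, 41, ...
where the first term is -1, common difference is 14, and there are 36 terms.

Sₙ = n/2 × (first + last)
Last term = a + (n-1)d = -1 + (36-1)×14 = 489
S_36 = 36/2 × (-1 + 489)
S_36 = 36/2 × 488 = 8784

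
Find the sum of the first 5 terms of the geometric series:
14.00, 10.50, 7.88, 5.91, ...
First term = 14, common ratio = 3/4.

Sₙ = a(1 - rⁿ) / (1 - r)
S_5 = 14(1 - (3/4)^5) / (1 - (3/4))
S_5 = 14(1 - (243/1024)) / (1/4)
S_5 = 5467/128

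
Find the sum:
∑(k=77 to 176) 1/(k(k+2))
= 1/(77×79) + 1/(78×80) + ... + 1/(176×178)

Partial fractions: 1/(k(k+2)) = (1/2)[1/k - 1/(k+2)]
Telescoping leaves the first two and last two terms:
= (1/2)[1/77 + 1/78 - 1/177 - 1/178]
= 76425/10512502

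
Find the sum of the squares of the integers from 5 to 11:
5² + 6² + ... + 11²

Use ∑_{k=1}^{n} k² = n(n+1)(2n+1)/6, then subtract the first 4 terms.
∑_{k=1}^{11} k² = 11×12×23/6 = 506
∑_{k=1}^{4} k² = 4×5×9/6 = 30
∑_{k=5}^{11} k² = 506 - 30 = 476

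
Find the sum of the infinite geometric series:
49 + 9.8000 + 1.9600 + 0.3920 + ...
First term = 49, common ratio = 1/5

For |r| < 1, S = a / (1 - r)
S = 49 / (1 - (1/5))
S = 49 / (4/5)
S = 245/4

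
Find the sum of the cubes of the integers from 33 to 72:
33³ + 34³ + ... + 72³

Use ∑_{k=1}^{n} k³ = [n(n+1)/2]², then subtract the first 32 terms.
∑_{k=1}^{72} k³ = [72×73/2]² = 2628² = 6906384
∑_{k=1}^{32} k³ = [32×33/2]² = 528² = 278784
∑_{k=33}^{72} k³ = 6906384 - 278784 = 6627600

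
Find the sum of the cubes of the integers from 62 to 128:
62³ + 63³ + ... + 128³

Use ∑_{k=1}^{n} k³ = [n(n+1)/2]², then subtract the first 61 terms.
∑_{k=1}^{128} k³ = [128×129/2]² = 8256² = 68161536
∑_{k=1}^{61} k³ = [61×62/2]² = 1891² = 3575881
∑_{k=62}^{128} k³ = 68161536 - 3575881 = 64585655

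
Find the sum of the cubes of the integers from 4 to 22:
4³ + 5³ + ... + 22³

Use ∑_{k=1}^{n} k³ = [n(n+1)/2]², then subtract the first 3 terms.
∑_{k=1}^{22} k³ = [22×23/2]² = 253² = 64009
∑_{k=1}^{3} k³ = [3×4/2]² = 6² = 36
∑_{k=4}^{22} k³ = 64009 - 36 = 63973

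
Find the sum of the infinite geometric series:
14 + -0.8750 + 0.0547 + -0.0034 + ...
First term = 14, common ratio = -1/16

For |r| < 1, S = a / (1 - r)
S = 14 / (1 - (-1/16))
S = 14 / (17/16)
S = 224/17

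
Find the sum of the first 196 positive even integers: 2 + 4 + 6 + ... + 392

Sum of first n even numbers = n(n+1)
= 196×197
= 38612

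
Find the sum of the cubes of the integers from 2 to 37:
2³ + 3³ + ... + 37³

Use ∑_{k=1}^{n} k³ = [n(n+1)/2]², then subtract the first 1 terms.
∑_{k=1}^{37} k³ = [37×38/2]² = 703² = 494209
∑_{k=1}^{1} k³ = [1×2/2]² = 1² = 1
∑_{k=2}^{37} k³ = 494209 - 1 = 494208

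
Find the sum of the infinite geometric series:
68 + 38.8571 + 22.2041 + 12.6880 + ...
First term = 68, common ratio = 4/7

For |r| < 1, S = a / (1 - r)
S = 68 / (1 - (4/7))
S = 68 / (3/7)
S = 476/3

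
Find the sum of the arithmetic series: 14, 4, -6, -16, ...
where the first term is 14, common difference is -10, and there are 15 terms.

Sₙ = n/2 × (first + last)
Last term = a + (n-1)d = 14 + (15-1)×(-10) = -126
S_15 = 15/2 × (14 + (-126))
S_15 = 15/2 × (-112) = -840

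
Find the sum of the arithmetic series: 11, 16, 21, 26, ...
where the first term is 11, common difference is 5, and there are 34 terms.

Sₙ = n/2 × (first + last)
Last term = a + (n-1)d = 11 + (34-1)×5 = 176
S_34 = 34/2 × (11 + 176)
S_34 = 34/2 × 187 = 3179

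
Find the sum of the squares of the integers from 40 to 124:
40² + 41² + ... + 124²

Use ∑_{k=1}^{n} k² = n(n+1)(2n+1)/6, then subtract the first 39 terms.
∑_{k=1}^{124} k² = 124×125×249/6 = 643250
∑_{k=1}^{39} k² = 39×40×79/6 = 20540
∑_{k=40}^{124} k² = 643250 - 20540 = 622710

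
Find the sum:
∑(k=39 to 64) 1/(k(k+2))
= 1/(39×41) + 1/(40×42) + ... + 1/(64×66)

Partial fractions: 1/(k(k+2)) = (1/2)[1/k - 1/(k+2)]
Telescoping leaves the first two and last two terms:
= (1/2)[1/39 + 1/40 - 1/65 - 1/66]
= 23/2288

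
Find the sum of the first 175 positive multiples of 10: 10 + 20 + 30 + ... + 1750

Factor out 10: = 10(1 + 2 + ... + 175) = 10 × n(n+1)/2
= 10 × 175×176/2
= 10 × 15400
= 154000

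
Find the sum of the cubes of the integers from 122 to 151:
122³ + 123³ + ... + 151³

Use ∑_{k=1}^{n} k³ = [n(n+1)/2]², then subtract the first 121 terms.
∑_{k=1}^{151} k³ = [151×152/2]² = 11476² = 131698576
∑_{k=1}^{121} k³ = [121×122/2]² = 7381² = 54479161
∑_{k=122}^{151} k³ = 131698576 - 54479161 = 77219415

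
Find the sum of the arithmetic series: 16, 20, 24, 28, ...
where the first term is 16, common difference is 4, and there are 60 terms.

Sₙ = n/2 × (first + last)
Last term = a + (n-1)d = 16 + (60-1)×4 = 252
S_60 = 60/2 × (16 + 252)
S_60 = 60/2 × 268 = 8040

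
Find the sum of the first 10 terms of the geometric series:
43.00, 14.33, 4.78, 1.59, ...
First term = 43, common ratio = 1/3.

Sₙ = a(1 - rⁿ) / (1 - r)
S_10 = 43(1 - (1/3)^10) / (1 - (1/3))
S_10 = 43(1 - (1/59049)) / (2/3)
S_10 = 1269532/19683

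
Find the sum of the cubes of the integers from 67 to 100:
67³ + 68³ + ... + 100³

Use ∑_{k=1}^{n} k³ = [n(n+1)/2]², then subtract the first 66 terms.
∑_{k=1}^{100} k³ = [100×101/2]² = 5050² = 25502500
∑_{k=1}^{66} k³ = [66×67/2]² = 2211² = 4888521
∑_{k=67}^{100} k³ = 25502500 - 4888521 = 20613979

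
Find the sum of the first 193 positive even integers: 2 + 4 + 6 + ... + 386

Sum of first n even numbers = n(n+1)
= 193×194
= 37442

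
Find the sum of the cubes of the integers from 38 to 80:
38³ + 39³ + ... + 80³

Use ∑_{k=1}^{n} k³ = [n(n+1)/2]², then subtract the first 37 terms.
∑_{k=1}^{80} k³ = [80×81/2]² = 3240² = 10497600
∑_{k=1}^{37} k³ = [37×38/2]² = 703² = 494209
∑_{k=38}^{80} k³ = 10497600 - 494209 = 10003391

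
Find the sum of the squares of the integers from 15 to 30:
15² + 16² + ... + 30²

Use ∑_{k=1}^{n} k² = n(n+1)(2n+1)/6, then subtract the first 14 terms.
∑_{k=1}^{30} k² = 30×31×61/6 = 9455
∑_{k=1}^{14} k² = 14×15×29/6 = 1015
∑_{k=15}^{30} k² = 9455 - 1015 = 8440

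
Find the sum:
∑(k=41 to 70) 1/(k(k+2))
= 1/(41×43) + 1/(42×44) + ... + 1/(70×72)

Partial fractions: 1/(k(k+2)) = (1/2)[1/k - 1/(k+2)]
Telescoping leaves the first two and last two terms:
= (1/2)[1/41 + 1/42 - 1/71 - 1/72]
= 29675/2934288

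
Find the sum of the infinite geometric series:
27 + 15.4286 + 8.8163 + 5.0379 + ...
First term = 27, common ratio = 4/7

For |r| < 1, S = a / (1 - r)
S = 27 / (1 - (4/7))
S = 27 / (3/7)
S = 63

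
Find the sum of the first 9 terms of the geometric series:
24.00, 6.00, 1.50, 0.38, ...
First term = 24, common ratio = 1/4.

Sₙ = a(1 - rⁿ) / (1 - r)
S_9 = 24(1 - (1/4)^9) / (1 - (1/4))
S_9 = 24(1 - (1/262144)) / (3/4)
S_9 = 262143/8192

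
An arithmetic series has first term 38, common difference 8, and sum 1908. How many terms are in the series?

Using S = n/2 × [2a + (n-1)d]
1908 = n/2 × [2(38) + (n-1)(8)]
1908 = n/2 × [76 + 8n - 8]
3816 = n × [68 + 8n]
8n² + (68)n - 3816 = 0
Discriminant: Δ = (68)² - 4(8)(-3816) = 4624 + 122112 = 126736
√Δ = 356
n = [-(68) + √Δ] / (2·8) = (-68 + 356) / 16 = 288 / 16 = 18
(The negative root is discarded since n must be a positive integer.)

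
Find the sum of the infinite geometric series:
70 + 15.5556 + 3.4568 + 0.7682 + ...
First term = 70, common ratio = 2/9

For |r| < 1, S = a / (1 - r)
S = 70 / (1 - (2/9))
S = 70 / (7/9)
S = 90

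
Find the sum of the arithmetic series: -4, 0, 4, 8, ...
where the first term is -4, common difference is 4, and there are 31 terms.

Sₙ = n/2 × (first + last)
Last term = a + (n-1)d = -4 + (31-1)×4 = 116
S_31 = 31/2 × (-4 + 116)
S_31 = 31/2 × 112 = 1736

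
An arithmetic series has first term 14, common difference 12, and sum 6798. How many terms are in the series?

Using S = n/2 × [2a + (n-1)d]
6798 = n/2 × [2(14) + (n-1)(12)]
6798 = n/2 × [28 + 12n - 12]
13596 = n × [16 + 12n]
12n² + (16)n - 13596 = 0
Discriminant: Δ = (16)² - 4(12)(-13596) = 256 + 652608 = 652864
√Δ = 808
n = [-(16) + √Δ] / (2·12) = (-16 + 808) / 24 = 792 / 24 = 33
(The negative root is discarded since n must be a positive integer.)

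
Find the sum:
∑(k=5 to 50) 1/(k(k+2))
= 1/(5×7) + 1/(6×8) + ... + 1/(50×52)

Partial fractions: 1/(k(k+2)) = (1/2)[1/k - 1/(k+2)]
Telescoping leaves the first two and last two terms:
= (1/2)[1/5 + 1/6 - 1/51 - 1/52]
= 1449/8840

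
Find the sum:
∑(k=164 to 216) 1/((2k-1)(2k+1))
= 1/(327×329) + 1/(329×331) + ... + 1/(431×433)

Partial fractions: 1/((2k-1)(2k+1)) = (1/2)[1/(2k-1) - 1/(2k+1)]
The series telescopes:
= (1/2)[1/327 - 1/433]
= 53/141591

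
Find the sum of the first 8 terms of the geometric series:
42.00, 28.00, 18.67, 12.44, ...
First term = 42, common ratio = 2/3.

Sₙ = a(1 - rⁿ) / (1 - r)
S_8 = 42(1 - (2/3)^8) / (1 - (2/3))
S_8 = 42(1 - (256/6561)) / (1/3)
S_8 = 88270/729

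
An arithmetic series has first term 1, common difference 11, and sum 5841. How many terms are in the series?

Using S = n/2 × [2a + (n-1)d]
5841 = n/2 × [2(1) + (n-1)(11)]
5841 = n/2 × [2 + 11n - 11]
11682 = n × [-9 + 11n]
11n² + (-9)n - 11682 = 0
Discriminant: Δ = (-9)² - 4(11)(-11682) = 81 + 514008 = 514089
√Δ = 717
n = [-(-9) + √Δ] / (2·11) = (9 + 717) / 22 = 726 / 22 = 33
(The negative root is discarded since n must be a positive integer.)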